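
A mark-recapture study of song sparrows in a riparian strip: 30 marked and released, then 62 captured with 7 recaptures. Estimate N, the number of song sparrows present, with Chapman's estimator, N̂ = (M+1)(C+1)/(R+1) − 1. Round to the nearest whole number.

N̂ = (30+1)(62+1)/(7+1) − 1 = 31·63/8 − 1
= 1953/8 − 1 ≈ 244.1 − 1 ≈ 243.1 → 243

N ≈ 243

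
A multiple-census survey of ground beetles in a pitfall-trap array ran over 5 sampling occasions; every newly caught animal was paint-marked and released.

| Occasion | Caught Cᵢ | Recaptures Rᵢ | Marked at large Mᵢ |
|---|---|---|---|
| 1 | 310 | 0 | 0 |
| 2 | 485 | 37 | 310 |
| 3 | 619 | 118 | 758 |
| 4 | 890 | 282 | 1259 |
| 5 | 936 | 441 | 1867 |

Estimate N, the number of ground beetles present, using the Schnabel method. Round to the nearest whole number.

N ≈ 3972

Σ MᵢCᵢ = 0·310 + 310·485 + 758·619 + 1259·890 + 1867·936 = 0 + 150350 + 469202 + 1120510 + 1747512 = 3487574
Σ Rᵢ = 0 + 37 + 118 + 282 + 441 = 878
N̂ = 3487574 / 878 ≈ 3972.2 → 3972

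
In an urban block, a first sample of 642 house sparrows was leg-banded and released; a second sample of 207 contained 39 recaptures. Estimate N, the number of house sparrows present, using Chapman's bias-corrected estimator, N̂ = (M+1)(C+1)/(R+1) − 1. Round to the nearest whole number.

N̂ = (642+1)(207+1)/(39+1) − 1 = 643·208/40 − 1
= 133744/40 − 1 ≈ 3343.6 − 1 ≈ 3342.6 → 3343

N ≈ 3343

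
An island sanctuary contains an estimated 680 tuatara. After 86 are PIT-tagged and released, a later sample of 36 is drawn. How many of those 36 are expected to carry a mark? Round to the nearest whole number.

Expected recaptures E[R] = M·C / N.
E[R] = 86 × 36 / 680 = 3096 / 680 ≈ 4.6 → 5

expected recaptures ≈ 5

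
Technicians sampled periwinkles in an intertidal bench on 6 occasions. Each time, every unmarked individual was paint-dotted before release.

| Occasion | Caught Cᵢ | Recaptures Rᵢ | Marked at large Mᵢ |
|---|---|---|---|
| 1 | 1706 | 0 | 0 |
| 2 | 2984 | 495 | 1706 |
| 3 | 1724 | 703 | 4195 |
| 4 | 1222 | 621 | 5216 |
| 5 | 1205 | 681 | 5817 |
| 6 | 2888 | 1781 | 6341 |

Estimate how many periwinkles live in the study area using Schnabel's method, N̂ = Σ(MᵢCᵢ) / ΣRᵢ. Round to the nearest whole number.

Σ MᵢCᵢ = 0·1706 + 1706·2984 + 4195·1724 + 5216·1222 + 5817·1205 + 6341·2888 = 0 + 5090704 + 7232180 + 6373952 + 7009485 + 18312808 = 44019129
Σ Rᵢ = 0 + 495 + 703 + 621 + 681 + 1781 = 4281
N̂ = 44019129 / 4281 ≈ 10282.4 → 10282

N ≈ 10,282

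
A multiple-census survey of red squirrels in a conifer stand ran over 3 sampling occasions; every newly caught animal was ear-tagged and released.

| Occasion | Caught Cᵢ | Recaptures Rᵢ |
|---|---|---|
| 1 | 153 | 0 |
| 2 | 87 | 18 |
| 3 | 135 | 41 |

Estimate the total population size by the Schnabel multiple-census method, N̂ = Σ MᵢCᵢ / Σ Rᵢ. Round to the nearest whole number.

N ≈ 734

Marked at large before each occasion: Mᵢ = Σⱼ<ᵢ (Cⱼ − Rⱼ) → M1=0, M2=153, M3=222
Σ MᵢCᵢ = 0·153 + 153·87 + 222·135 = 0 + 13311 + 29970 = 43281
Σ Rᵢ = 0 + 18 + 41 = 59
N̂ = 43281 / 59 ≈ 733.6 → 734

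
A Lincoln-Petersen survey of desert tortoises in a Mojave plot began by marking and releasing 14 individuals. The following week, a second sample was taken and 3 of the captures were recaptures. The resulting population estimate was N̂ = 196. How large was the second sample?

From N = M·C/R: C = N·R / M = 196·3 / 14 = 588 / 14 = 42.

C = 42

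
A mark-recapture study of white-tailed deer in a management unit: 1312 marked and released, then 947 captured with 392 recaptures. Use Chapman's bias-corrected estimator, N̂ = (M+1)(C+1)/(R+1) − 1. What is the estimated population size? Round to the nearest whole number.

N ≈ 3166

N̂ = (1312+1)(947+1)/(392+1) − 1 = 1313·948/393 − 1
= 1244724/393 − 1 ≈ 3167.2 − 1 ≈ 3166.2 → 3166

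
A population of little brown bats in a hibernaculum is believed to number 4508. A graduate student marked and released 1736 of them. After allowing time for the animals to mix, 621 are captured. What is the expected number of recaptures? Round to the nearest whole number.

Expected recaptures E[R] = M·C / N.
E[R] = 1736 × 621 / 4508 = 1078056 / 4508 ≈ 239.1 → 239

expected recaptures ≈ 239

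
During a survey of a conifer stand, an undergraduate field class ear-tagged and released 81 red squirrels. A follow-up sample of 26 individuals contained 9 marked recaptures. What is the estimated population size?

N = 234

Lincoln-Petersen assumes M/N = R/C, so N = M·C / R.
N = (81 × 26) / 9 = 2106 / 9 = 234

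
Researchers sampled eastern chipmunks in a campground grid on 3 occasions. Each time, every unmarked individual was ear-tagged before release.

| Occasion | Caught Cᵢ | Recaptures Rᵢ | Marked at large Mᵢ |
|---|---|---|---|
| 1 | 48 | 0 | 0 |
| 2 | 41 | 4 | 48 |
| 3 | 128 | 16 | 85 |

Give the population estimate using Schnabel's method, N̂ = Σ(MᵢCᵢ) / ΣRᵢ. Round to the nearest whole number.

N ≈ 642

Σ MᵢCᵢ = 0·48 + 48·41 + 85·128 = 0 + 1968 + 10880 = 12848
Σ Rᵢ = 0 + 4 + 16 = 20
N̂ = 12848 / 20 ≈ 642.4 → 642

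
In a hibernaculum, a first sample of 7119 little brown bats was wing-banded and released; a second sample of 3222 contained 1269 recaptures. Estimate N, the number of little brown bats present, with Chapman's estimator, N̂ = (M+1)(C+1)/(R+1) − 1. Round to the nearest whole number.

N ≈ 18,068

N̂ = (7119+1)(3222+1)/(1269+1) − 1 = 7120·3223/1270 − 1
= 22947760/1270 − 1 ≈ 18069.1 − 1 ≈ 18068.1 → 18068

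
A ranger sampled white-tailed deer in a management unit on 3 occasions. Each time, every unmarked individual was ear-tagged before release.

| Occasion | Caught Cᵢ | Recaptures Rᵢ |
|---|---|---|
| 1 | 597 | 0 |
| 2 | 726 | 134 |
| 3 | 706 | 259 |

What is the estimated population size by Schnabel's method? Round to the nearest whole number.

Marked at large before each occasion: Mᵢ = Σⱼ<ᵢ (Cⱼ − Rⱼ) → M1=0, M2=597, M3=1189
Σ MᵢCᵢ = 0·597 + 597·726 + 1189·706 = 0 + 433422 + 839434 = 1272856
Σ Rᵢ = 0 + 134 + 259 = 393
N̂ = 1272856 / 393 ≈ 3238.8 → 3239

N ≈ 3239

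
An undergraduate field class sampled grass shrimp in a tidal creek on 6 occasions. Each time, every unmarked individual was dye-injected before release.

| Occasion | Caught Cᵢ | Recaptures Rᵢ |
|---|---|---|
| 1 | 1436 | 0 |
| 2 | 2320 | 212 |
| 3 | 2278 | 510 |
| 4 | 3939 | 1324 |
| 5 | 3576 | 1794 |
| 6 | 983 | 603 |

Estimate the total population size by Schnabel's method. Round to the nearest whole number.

Marked at large before each occasion: Mᵢ = Σⱼ<ᵢ (Cⱼ − Rⱼ) → M1=0, M2=1436, M3=3544, M4=5312, M5=7927, M6=9709
Σ MᵢCᵢ = 0·1436 + 1436·2320 + 3544·2278 + 5312·3939 + 7927·3576 + 9709·983 = 0 + 3331520 + 8073232 + 20923968 + 28346952 + 9543947 = 70219619
Σ Rᵢ = 0 + 212 + 510 + 1324 + 1794 + 603 = 4443
N̂ = 70219619 / 4443 ≈ 15804.6 → 15805

N ≈ 15,805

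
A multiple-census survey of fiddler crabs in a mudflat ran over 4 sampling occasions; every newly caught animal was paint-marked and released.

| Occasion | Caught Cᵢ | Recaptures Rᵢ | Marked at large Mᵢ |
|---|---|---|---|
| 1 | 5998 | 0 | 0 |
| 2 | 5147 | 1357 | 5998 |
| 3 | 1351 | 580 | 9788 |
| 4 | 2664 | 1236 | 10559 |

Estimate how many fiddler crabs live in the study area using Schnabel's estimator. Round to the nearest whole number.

N ≈ 22,762

Σ MᵢCᵢ = 0·5998 + 5998·5147 + 9788·1351 + 10559·2664 = 0 + 30871706 + 13223588 + 28129176 = 72224470
Σ Rᵢ = 0 + 1357 + 580 + 1236 = 3173
N̂ = 72224470 / 3173 ≈ 22762.2 → 22762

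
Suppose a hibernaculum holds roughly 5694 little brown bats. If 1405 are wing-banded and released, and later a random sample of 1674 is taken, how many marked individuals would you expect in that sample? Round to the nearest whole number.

expected recaptures ≈ 413

The marked fraction of the population is 1405/5694, so in a sample of 1674 expect C·(M/N) marked.
E[R] = 1405 × 1674 / 5694 = 2351970 / 5694 ≈ 413.1 → 413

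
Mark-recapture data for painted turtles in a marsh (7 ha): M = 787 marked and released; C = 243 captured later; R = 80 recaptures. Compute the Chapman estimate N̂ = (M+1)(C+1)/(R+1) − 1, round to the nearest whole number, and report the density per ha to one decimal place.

density ≈ 339.0 painted turtles per ha

N̂ = 788·244/81 − 1 = 192272/81 − 1 ≈ 2372.7 → 2373
Density = N̂ / area = 2373 / 7 = 339.0 per ha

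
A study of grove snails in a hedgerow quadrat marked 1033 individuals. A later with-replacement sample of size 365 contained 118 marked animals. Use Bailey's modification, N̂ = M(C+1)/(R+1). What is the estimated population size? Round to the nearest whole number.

N ≈ 3177

N̂ = 1033·(365+1)/(118+1) = 1033·366/119 = 378078/119 ≈ 3177.1 → 3177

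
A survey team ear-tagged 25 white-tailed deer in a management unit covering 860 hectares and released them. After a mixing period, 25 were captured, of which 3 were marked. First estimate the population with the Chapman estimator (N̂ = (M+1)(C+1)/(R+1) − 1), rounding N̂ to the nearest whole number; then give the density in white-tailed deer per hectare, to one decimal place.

N̂ = 26·26/4 − 1 = 676/4 − 1 = 168
Density = N̂ / area = 168 / 860 ≈ 0.20 → 0.2 per hectare

density ≈ 0.2 white-tailed deer per hectare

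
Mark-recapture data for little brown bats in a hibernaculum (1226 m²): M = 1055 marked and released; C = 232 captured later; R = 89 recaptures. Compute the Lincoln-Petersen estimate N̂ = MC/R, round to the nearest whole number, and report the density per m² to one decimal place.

density ≈ 2.2 little brown bats per m²

N̂ = 1055·232/89 = 244760/89 ≈ 2750.1 → 2750
Density = N̂ / area = 2750 / 1226 ≈ 2.24 → 2.2 per m²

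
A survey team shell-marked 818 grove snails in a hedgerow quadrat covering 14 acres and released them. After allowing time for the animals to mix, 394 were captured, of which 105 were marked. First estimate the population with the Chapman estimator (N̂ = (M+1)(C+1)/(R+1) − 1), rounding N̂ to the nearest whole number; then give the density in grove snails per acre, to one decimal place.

N̂ = 819·395/106 − 1 = 323505/106 − 1 ≈ 3050.9 → 3051
Density = N̂ / area = 3051 / 14 ≈ 217.93 → 217.9 per acre

density ≈ 217.9 grove snails per acre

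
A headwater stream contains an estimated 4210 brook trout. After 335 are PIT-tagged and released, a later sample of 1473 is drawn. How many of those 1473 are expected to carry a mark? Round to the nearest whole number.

expected recaptures ≈ 117

Expected recaptures E[R] = M·C / N.
E[R] = 335 × 1473 / 4210 = 493455 / 4210 ≈ 117.2 → 117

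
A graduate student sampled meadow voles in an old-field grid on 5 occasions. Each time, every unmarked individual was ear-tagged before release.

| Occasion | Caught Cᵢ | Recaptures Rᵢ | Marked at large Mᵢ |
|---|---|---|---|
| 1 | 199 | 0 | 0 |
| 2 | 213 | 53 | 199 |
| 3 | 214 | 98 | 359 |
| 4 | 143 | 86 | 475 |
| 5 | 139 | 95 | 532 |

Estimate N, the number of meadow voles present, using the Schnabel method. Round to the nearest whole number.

Σ MᵢCᵢ = 0·199 + 199·213 + 359·214 + 475·143 + 532·139 = 0 + 42387 + 76826 + 67925 + 73948 = 261086
Σ Rᵢ = 0 + 53 + 98 + 86 + 95 = 332
N̂ = 261086 / 332 ≈ 786.4 → 786

N ≈ 786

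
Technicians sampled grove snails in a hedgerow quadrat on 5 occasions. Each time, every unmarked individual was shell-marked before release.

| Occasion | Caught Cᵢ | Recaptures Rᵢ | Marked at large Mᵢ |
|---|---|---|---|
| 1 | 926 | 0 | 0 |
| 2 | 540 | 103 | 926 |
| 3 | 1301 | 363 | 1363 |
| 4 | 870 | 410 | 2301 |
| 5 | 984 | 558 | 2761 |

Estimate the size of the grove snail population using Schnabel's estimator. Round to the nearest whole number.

Σ MᵢCᵢ = 0·926 + 926·540 + 1363·1301 + 2301·870 + 2761·984 = 0 + 500040 + 1773263 + 2001870 + 2716824 = 6991997
Σ Rᵢ = 0 + 103 + 363 + 410 + 558 = 1434
N̂ = 6991997 / 1434 ≈ 4875.9 → 4876

N ≈ 4876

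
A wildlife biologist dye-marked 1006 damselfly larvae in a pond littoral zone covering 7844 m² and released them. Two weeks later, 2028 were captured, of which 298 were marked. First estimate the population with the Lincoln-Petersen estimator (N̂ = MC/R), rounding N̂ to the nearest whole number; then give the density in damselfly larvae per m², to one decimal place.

N̂ = 1006·2028/298 = 2040168/298 ≈ 6846.2 → 6846
Density = N̂ / area = 6846 / 7844 ≈ 0.87 → 0.9 per m²

density ≈ 0.9 damselfly larvae per m²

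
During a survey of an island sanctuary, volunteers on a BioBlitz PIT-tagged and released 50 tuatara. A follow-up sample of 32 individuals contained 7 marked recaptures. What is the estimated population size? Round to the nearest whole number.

N ≈ 229

The marked fraction in the recapture sample should equal the marked fraction in the population: 7/32 = 50/N.
N = (50 × 32) / 7 = 1600 / 7 ≈ 228.6 → 229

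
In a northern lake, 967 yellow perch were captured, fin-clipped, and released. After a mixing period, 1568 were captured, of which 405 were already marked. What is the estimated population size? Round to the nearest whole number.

N = (967 × 1568) / 405 = 1516256 / 405 ≈ 3743.8 → 3744

N ≈ 3744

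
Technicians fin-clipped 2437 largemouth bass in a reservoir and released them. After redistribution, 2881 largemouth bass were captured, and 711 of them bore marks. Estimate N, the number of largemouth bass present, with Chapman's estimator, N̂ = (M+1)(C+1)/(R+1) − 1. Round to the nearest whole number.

N̂ = (2437+1)(2881+1)/(711+1) − 1 = 2438·2882/712 − 1
= 7026316/712 − 1 ≈ 9868.4 − 1 ≈ 9867.4 → 9867

N ≈ 9867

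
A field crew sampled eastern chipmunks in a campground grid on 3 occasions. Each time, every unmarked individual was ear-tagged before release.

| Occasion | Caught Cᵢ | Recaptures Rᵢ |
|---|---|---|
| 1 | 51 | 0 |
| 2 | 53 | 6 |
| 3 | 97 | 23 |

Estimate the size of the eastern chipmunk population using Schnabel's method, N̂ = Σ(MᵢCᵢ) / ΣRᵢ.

Marked at large before each occasion: Mᵢ = Σⱼ<ᵢ (Cⱼ − Rⱼ) → M1=0, M2=51, M3=98
Σ MᵢCᵢ = 0·51 + 51·53 + 98·97 = 0 + 2703 + 9506 = 12209
Σ Rᵢ = 0 + 6 + 23 = 29
N̂ = 12209 / 29 = 421

N = 421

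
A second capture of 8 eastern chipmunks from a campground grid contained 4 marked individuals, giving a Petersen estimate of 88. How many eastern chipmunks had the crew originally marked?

From N = M·C/R: M = N·R / C = 88·4 / 8 = 352 / 8 = 44.

M = 44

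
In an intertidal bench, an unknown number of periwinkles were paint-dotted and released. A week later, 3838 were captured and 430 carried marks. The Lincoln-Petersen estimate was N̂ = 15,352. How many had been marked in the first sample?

From N = M·C/R: M = N·R / C = 15352·430 / 3838 = 6601360 / 3838 = 1720.

M = 1720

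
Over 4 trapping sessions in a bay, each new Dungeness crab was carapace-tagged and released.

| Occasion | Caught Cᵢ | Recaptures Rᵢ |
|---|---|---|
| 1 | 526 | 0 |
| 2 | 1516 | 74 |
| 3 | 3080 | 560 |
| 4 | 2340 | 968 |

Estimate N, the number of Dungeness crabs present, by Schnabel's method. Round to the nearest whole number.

Marked at large before each occasion: Mᵢ = Σⱼ<ᵢ (Cⱼ − Rⱼ) → M1=0, M2=526, M3=1968, M4=4488
Σ MᵢCᵢ = 0·526 + 526·1516 + 1968·3080 + 4488·2340 = 0 + 797416 + 6061440 + 10501920 = 17360776
Σ Rᵢ = 0 + 74 + 560 + 968 = 1602
N̂ = 17360776 / 1602 ≈ 10836.9 → 10837

N ≈ 10,837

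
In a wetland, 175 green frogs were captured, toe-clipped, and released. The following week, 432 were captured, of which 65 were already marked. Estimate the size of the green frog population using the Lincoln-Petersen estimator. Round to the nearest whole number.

N ≈ 1163

N = (175 × 432) / 65 = 75600 / 65 ≈ 1163.1 → 1163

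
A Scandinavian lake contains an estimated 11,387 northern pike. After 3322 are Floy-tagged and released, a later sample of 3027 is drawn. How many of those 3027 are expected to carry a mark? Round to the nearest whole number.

Expected recaptures E[R] = M·C / N.
E[R] = 3322 × 3027 / 11387 = 10055694 / 11387 ≈ 883.1 → 883

expected recaptures ≈ 883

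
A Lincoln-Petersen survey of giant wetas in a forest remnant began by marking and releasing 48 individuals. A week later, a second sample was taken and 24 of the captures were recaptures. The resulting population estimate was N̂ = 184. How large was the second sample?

C = 92

From N = M·C/R: C = N·R / M = 184·24 / 48 = 4416 / 48 = 92.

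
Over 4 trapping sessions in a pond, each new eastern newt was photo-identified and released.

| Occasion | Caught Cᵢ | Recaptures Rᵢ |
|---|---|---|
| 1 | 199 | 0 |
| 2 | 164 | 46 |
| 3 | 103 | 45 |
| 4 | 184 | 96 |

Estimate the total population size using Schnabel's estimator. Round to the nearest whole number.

Marked at large before each occasion: Mᵢ = Σⱼ<ᵢ (Cⱼ − Rⱼ) → M1=0, M2=199, M3=317, M4=375
Σ MᵢCᵢ = 0·199 + 199·164 + 317·103 + 375·184 = 0 + 32636 + 32651 + 69000 = 134287
Σ Rᵢ = 0 + 46 + 45 + 96 = 187
N̂ = 134287 / 187 ≈ 718.1 → 718

N ≈ 718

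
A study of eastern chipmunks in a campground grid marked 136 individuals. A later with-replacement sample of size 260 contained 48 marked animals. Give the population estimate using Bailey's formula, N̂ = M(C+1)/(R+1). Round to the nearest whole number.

N ≈ 724

N̂ = 136·(260+1)/(48+1) = 136·261/49 = 35496/49 ≈ 724.4 → 724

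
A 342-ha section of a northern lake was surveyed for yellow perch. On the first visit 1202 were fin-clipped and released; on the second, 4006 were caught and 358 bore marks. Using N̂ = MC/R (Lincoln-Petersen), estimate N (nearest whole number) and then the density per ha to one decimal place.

N̂ = 1202·4006/358 = 4815212/358 ≈ 13450.3 → 13450
Density = N̂ / area = 13450 / 342 ≈ 39.33 → 39.3 per ha

density ≈ 39.3 yellow perch per ha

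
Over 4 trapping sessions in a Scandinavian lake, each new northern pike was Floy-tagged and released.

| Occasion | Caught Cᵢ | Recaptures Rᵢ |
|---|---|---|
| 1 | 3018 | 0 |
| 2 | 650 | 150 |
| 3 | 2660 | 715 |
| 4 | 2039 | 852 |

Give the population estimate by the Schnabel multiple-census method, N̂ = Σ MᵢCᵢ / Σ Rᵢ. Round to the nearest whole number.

Marked at large before each occasion: Mᵢ = Σⱼ<ᵢ (Cⱼ − Rⱼ) → M1=0, M2=3018, M3=3518, M4=5463
Σ MᵢCᵢ = 0·3018 + 3018·650 + 3518·2660 + 5463·2039 = 0 + 1961700 + 9357880 + 11139057 = 22458637
Σ Rᵢ = 0 + 150 + 715 + 852 = 1717
N̂ = 22458637 / 1717 ≈ 13080.2 → 13080

N ≈ 13,080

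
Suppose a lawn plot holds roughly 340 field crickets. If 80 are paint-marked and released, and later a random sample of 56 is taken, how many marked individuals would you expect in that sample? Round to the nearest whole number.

expected recaptures ≈ 13

Expected recaptures E[R] = M·C / N.
E[R] = 80 × 56 / 340 = 4480 / 340 ≈ 13.2 → 13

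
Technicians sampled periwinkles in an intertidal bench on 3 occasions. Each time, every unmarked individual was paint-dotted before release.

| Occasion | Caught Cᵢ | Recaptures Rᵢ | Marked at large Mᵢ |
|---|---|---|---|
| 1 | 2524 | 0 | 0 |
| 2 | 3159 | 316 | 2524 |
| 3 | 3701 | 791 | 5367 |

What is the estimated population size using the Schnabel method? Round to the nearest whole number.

Σ MᵢCᵢ = 0·2524 + 2524·3159 + 5367·3701 = 0 + 7973316 + 19863267 = 27836583
Σ Rᵢ = 0 + 316 + 791 = 1107
N̂ = 27836583 / 1107 ≈ 25146.0 → 25146

N ≈ 25,146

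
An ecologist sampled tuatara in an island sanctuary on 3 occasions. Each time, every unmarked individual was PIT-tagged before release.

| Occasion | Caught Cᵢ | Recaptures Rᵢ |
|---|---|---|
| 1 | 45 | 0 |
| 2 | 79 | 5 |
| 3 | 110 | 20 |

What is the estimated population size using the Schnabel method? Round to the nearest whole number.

N ≈ 666

Marked at large before each occasion: Mᵢ = Σⱼ<ᵢ (Cⱼ − Rⱼ) → M1=0, M2=45, M3=119
Σ MᵢCᵢ = 0·45 + 45·79 + 119·110 = 0 + 3555 + 13090 = 16645
Σ Rᵢ = 0 + 5 + 20 = 25
N̂ = 16645 / 25 ≈ 665.8 → 666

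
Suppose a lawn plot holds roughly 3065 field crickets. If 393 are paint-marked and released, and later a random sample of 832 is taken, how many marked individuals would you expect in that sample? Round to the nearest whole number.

Expected recaptures E[R] = M·C / N.
E[R] = 393 × 832 / 3065 = 326976 / 3065 ≈ 106.7 → 107

expected recaptures ≈ 107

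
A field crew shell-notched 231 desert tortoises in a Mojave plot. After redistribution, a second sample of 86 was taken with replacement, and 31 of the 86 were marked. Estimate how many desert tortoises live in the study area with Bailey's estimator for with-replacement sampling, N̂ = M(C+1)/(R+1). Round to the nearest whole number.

N̂ = 231·(86+1)/(31+1) = 231·87/32 = 20097/32 ≈ 628.0 → 628

N ≈ 628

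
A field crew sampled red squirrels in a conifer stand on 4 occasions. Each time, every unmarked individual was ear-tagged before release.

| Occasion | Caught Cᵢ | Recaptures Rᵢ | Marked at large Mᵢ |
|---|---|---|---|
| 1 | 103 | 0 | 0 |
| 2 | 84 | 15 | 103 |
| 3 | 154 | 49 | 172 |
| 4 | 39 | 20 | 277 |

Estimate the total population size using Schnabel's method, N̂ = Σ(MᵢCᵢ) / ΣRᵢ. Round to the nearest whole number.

N ≈ 547

Σ MᵢCᵢ = 0·103 + 103·84 + 172·154 + 277·39 = 0 + 8652 + 26488 + 10803 = 45943
Σ Rᵢ = 0 + 15 + 49 + 20 = 84
N̂ = 45943 / 84 ≈ 546.9 → 547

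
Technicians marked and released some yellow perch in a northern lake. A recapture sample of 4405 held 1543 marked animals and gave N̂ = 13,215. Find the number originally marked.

From N = M·C/R: M = N·R / C = 13215·1543 / 4405 = 20390745 / 4405 = 4629.

M = 4629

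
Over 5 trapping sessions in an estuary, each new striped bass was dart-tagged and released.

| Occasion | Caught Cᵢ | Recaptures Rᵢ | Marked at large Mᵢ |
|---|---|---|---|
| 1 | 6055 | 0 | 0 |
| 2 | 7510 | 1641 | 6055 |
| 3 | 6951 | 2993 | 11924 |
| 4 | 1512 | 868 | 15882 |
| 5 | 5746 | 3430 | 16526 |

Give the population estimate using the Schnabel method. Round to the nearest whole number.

Σ MᵢCᵢ = 0·6055 + 6055·7510 + 11924·6951 + 15882·1512 + 16526·5746 = 0 + 45473050 + 82883724 + 24013584 + 94958396 = 247328754
Σ Rᵢ = 0 + 1641 + 2993 + 868 + 3430 = 8932
N̂ = 247328754 / 8932 ≈ 27690.2 → 27690

N ≈ 27,690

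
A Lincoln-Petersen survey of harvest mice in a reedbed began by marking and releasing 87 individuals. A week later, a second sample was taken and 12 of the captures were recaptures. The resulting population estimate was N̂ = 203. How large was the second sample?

C = 28

From N = M·C/R: C = N·R / M = 203·12 / 87 = 2436 / 87 = 28.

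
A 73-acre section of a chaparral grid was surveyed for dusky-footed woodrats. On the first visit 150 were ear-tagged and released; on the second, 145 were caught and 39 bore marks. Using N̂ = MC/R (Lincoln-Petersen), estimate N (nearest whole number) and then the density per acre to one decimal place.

N̂ = 150·145/39 = 21750/39 ≈ 557.7 → 558
Density = N̂ / area = 558 / 73 ≈ 7.64 → 7.6 per acre

density ≈ 7.6 dusky-footed woodrats per acre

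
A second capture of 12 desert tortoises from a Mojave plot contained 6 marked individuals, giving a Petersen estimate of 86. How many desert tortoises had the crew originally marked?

From N = M·C/R: M = N·R / C = 86·6 / 12 = 516 / 12 = 43.

M = 43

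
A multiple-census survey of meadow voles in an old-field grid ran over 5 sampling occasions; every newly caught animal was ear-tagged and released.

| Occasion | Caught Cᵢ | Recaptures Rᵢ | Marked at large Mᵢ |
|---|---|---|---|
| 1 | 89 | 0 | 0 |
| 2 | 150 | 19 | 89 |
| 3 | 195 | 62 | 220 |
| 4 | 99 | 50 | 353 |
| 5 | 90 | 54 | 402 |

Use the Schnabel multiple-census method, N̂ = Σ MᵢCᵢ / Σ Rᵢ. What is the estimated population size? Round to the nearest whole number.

N ≈ 689

Σ MᵢCᵢ = 0·89 + 89·150 + 220·195 + 353·99 + 402·90 = 0 + 13350 + 42900 + 34947 + 36180 = 127377
Σ Rᵢ = 0 + 19 + 62 + 50 + 54 = 185
N̂ = 127377 / 185 ≈ 688.5 → 689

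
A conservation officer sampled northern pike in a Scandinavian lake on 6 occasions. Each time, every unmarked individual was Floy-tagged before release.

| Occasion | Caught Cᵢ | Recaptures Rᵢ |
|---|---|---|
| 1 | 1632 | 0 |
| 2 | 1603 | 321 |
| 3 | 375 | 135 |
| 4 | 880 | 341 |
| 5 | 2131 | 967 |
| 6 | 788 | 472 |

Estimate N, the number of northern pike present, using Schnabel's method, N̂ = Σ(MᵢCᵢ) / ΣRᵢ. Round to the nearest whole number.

Marked at large before each occasion: Mᵢ = Σⱼ<ᵢ (Cⱼ − Rⱼ) → M1=0, M2=1632, M3=2914, M4=3154, M5=3693, M6=4857
Σ MᵢCᵢ = 0·1632 + 1632·1603 + 2914·375 + 3154·880 + 3693·2131 + 4857·788 = 0 + 2616096 + 1092750 + 2775520 + 7869783 + 3827316 = 18181465
Σ Rᵢ = 0 + 321 + 135 + 341 + 967 + 472 = 2236
N̂ = 18181465 / 2236 ≈ 8131.2 → 8131

N ≈ 8131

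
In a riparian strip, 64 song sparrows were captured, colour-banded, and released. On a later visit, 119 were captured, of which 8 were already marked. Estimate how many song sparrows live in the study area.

N = 952

If marked individuals mix randomly, R/C ≈ M/N, giving N ≈ M·C/R.
N = (64 × 119) / 8 = 7616 / 8 = 952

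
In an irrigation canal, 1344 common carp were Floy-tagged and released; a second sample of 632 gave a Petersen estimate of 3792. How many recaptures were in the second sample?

R = 224

From N = M·C/R: R = M·C / N = 1344·632 / 3792 = 849408 / 3792 = 224.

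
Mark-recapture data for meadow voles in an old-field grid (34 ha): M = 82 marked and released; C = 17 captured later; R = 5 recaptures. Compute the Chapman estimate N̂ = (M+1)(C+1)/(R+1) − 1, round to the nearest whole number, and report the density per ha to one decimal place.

N̂ = 83·18/6 − 1 = 1494/6 − 1 = 248
Density = N̂ / area = 248 / 34 ≈ 7.29 → 7.3 per ha

density ≈ 7.3 meadow voles per ha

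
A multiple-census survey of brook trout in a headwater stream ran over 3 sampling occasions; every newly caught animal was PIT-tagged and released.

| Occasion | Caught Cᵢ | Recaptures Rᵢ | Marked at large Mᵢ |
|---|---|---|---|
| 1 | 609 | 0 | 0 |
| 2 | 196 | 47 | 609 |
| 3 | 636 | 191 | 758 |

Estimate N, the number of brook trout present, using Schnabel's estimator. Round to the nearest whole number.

Σ MᵢCᵢ = 0·609 + 609·196 + 758·636 = 0 + 119364 + 482088 = 601452
Σ Rᵢ = 0 + 47 + 191 = 238
N̂ = 601452 / 238 ≈ 2527.1 → 2527

N ≈ 2527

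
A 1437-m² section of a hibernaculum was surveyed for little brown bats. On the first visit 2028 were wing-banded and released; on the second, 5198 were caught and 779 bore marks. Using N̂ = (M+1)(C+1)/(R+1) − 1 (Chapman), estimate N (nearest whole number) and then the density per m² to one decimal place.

density ≈ 9.4 little brown bats per m²

N̂ = 2029·5199/780 − 1 = 10548771/780 − 1 ≈ 13523.1 → 13523
Density = N̂ / area = 13523 / 1437 ≈ 9.41 → 9.4 per m²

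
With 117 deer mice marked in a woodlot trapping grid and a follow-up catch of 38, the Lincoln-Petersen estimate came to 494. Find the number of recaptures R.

From N = M·C/R: R = M·C / N = 117·38 / 494 = 4446 / 494 = 9.

R = 9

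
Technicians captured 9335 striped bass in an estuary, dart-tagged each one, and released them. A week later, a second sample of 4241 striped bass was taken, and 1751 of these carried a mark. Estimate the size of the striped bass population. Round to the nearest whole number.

N ≈ 22,610

N = (9335 × 4241) / 1751 = 39589735 / 1751 ≈ 22609.8 → 22610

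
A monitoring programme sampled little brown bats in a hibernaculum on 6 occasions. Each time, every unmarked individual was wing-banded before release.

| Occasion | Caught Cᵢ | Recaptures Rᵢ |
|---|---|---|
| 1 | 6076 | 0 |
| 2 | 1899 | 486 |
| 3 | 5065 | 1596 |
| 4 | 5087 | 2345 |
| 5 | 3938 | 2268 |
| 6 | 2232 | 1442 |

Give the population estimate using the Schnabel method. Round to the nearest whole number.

N ≈ 23,777

Marked at large before each occasion: Mᵢ = Σⱼ<ᵢ (Cⱼ − Rⱼ) → M1=0, M2=6076, M3=7489, M4=10958, M5=13700, M6=15370
Σ MᵢCᵢ = 0·6076 + 6076·1899 + 7489·5065 + 10958·5087 + 13700·3938 + 15370·2232 = 0 + 11538324 + 37931785 + 55743346 + 53950600 + 34305840 = 193469895
Σ Rᵢ = 0 + 486 + 1596 + 2345 + 2268 + 1442 = 8137
N̂ = 193469895 / 8137 ≈ 23776.6 → 23777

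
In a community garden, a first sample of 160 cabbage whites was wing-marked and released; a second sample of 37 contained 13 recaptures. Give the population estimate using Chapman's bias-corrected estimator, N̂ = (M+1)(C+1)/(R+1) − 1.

N = 436

N̂ = (160+1)(37+1)/(13+1) − 1 = 161·38/14 − 1
= 6118/14 − 1 = 437 − 1 = 436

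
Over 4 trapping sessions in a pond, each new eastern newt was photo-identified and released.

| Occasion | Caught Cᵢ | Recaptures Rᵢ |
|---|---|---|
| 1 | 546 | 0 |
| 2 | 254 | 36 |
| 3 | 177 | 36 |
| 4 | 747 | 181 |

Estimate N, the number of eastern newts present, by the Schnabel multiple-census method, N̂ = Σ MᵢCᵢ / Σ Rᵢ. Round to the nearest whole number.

Marked at large before each occasion: Mᵢ = Σⱼ<ᵢ (Cⱼ − Rⱼ) → M1=0, M2=546, M3=764, M4=905
Σ MᵢCᵢ = 0·546 + 546·254 + 764·177 + 905·747 = 0 + 138684 + 135228 + 676035 = 949947
Σ Rᵢ = 0 + 36 + 36 + 181 = 253
N̂ = 949947 / 253 ≈ 3754.7 → 3755

N ≈ 3755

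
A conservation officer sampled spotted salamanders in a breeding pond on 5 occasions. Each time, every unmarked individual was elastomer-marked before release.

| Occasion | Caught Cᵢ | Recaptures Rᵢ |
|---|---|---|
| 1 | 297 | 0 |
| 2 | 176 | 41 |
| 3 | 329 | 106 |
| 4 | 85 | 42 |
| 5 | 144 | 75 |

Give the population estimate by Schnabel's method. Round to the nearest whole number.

Marked at large before each occasion: Mᵢ = Σⱼ<ᵢ (Cⱼ − Rⱼ) → M1=0, M2=297, M3=432, M4=655, M5=698
Σ MᵢCᵢ = 0·297 + 297·176 + 432·329 + 655·85 + 698·144 = 0 + 52272 + 142128 + 55675 + 100512 = 350587
Σ Rᵢ = 0 + 41 + 106 + 42 + 75 = 264
N̂ = 350587 / 264 ≈ 1328.0 → 1328

N ≈ 1328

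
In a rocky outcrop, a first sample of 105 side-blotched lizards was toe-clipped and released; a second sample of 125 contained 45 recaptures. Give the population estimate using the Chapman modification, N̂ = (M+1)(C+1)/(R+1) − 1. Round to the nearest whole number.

N̂ = (105+1)(125+1)/(45+1) − 1 = 106·126/46 − 1
= 13356/46 − 1 ≈ 290.3 − 1 ≈ 289.3 → 289

N ≈ 289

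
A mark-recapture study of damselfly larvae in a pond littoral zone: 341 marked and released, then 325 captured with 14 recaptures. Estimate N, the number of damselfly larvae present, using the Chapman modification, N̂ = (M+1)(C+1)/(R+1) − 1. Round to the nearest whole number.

N ≈ 7432

N̂ = (341+1)(325+1)/(14+1) − 1 = 342·326/15 − 1
= 111492/15 − 1 ≈ 7432.8 − 1 ≈ 7431.8 → 7432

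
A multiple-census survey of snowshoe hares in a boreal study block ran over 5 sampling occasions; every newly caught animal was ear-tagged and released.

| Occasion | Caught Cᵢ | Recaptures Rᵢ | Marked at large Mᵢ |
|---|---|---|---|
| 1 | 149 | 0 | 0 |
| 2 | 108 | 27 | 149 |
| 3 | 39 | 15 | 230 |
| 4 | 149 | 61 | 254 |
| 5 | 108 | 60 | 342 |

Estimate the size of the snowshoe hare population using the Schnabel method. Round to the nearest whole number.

Σ MᵢCᵢ = 0·149 + 149·108 + 230·39 + 254·149 + 342·108 = 0 + 16092 + 8970 + 37846 + 36936 = 99844
Σ Rᵢ = 0 + 27 + 15 + 61 + 60 = 163
N̂ = 99844 / 163 ≈ 612.5 → 613

N ≈ 613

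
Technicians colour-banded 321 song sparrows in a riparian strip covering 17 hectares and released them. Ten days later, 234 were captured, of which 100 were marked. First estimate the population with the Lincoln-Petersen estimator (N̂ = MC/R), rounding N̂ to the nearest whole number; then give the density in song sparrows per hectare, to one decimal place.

N̂ = 321·234/100 = 75114/100 ≈ 751.1 → 751
Density = N̂ / area = 751 / 17 ≈ 44.18 → 44.2 per hectare

density ≈ 44.2 song sparrows per hectare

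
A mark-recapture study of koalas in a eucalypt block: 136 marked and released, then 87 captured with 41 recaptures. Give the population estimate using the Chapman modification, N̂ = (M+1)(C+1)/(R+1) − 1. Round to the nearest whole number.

N ≈ 286

N̂ = (136+1)(87+1)/(41+1) − 1 = 137·88/42 − 1
= 12056/42 − 1 ≈ 287.0 − 1 ≈ 286.0 → 286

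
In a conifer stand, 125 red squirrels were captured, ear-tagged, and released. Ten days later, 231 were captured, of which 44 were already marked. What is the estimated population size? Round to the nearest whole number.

Lincoln-Petersen assumes M/N = R/C, so N = M·C / R.
N = (125 × 231) / 44 = 28875 / 44 ≈ 656.2 → 656

N ≈ 656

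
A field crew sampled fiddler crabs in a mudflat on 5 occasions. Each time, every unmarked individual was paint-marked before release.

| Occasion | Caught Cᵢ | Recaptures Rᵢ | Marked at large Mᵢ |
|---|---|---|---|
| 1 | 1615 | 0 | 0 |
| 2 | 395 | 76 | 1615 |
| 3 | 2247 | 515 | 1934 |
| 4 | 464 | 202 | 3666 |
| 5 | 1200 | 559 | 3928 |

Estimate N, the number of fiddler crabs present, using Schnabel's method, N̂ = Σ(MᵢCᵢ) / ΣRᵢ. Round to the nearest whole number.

Σ MᵢCᵢ = 0·1615 + 1615·395 + 1934·2247 + 3666·464 + 3928·1200 = 0 + 637925 + 4345698 + 1701024 + 4713600 = 11398247
Σ Rᵢ = 0 + 76 + 515 + 202 + 559 = 1352
N̂ = 11398247 / 1352 ≈ 8430.7 → 8431

N ≈ 8431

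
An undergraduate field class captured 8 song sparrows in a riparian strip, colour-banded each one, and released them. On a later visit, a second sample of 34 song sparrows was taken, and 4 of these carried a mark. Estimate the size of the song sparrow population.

N = 68

N = (8 × 34) / 4 = 272 / 4 = 68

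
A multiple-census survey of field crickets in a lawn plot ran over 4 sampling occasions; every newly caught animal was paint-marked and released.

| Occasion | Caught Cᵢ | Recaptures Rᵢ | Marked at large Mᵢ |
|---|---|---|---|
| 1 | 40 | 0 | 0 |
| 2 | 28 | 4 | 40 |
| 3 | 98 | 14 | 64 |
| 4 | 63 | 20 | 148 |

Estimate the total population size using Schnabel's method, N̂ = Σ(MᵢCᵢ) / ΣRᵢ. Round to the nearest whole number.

N ≈ 440

Σ MᵢCᵢ = 0·40 + 40·28 + 64·98 + 148·63 = 0 + 1120 + 6272 + 9324 = 16716
Σ Rᵢ = 0 + 4 + 14 + 20 = 38
N̂ = 16716 / 38 ≈ 439.9 → 440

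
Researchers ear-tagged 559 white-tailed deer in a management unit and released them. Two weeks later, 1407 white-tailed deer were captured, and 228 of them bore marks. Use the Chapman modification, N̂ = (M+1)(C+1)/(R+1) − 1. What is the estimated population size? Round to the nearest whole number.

N̂ = (559+1)(1407+1)/(228+1) − 1 = 560·1408/229 − 1
= 788480/229 − 1 ≈ 3443.1 − 1 ≈ 3442.1 → 3442

N ≈ 3442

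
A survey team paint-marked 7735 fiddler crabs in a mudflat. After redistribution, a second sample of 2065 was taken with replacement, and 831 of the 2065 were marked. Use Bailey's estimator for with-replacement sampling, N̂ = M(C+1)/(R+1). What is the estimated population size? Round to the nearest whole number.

N̂ = 7735·(2065+1)/(831+1) = 7735·2066/832 = 15980510/832 ≈ 19207.3 → 19207

N ≈ 19,207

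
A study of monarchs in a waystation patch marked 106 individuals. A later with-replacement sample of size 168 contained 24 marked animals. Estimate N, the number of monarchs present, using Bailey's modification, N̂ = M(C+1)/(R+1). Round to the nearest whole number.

N̂ = 106·(168+1)/(24+1) = 106·169/25 = 17914/25 ≈ 716.6 → 717

N ≈ 717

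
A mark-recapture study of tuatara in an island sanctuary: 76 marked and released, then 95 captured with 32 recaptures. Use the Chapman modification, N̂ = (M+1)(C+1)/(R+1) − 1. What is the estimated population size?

N̂ = (76+1)(95+1)/(32+1) − 1 = 77·96/33 − 1
= 7392/33 − 1 = 224 − 1 = 223

N = 223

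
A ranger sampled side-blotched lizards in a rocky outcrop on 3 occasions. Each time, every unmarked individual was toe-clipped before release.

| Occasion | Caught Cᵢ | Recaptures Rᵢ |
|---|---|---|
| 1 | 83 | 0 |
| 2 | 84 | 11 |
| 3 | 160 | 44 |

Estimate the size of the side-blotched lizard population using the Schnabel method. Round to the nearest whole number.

N ≈ 581

Marked at large before each occasion: Mᵢ = Σⱼ<ᵢ (Cⱼ − Rⱼ) → M1=0, M2=83, M3=156
Σ MᵢCᵢ = 0·83 + 83·84 + 156·160 = 0 + 6972 + 24960 = 31932
Σ Rᵢ = 0 + 11 + 44 = 55
N̂ = 31932 / 55 ≈ 580.6 → 581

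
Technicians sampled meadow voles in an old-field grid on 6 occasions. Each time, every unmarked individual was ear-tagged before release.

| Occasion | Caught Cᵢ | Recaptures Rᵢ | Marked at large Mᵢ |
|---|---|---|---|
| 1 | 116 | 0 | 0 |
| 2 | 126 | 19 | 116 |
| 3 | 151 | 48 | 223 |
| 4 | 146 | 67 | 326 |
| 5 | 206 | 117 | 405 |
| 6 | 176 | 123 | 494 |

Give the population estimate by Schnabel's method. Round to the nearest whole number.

N ≈ 712

Σ MᵢCᵢ = 0·116 + 116·126 + 223·151 + 326·146 + 405·206 + 494·176 = 0 + 14616 + 33673 + 47596 + 83430 + 86944 = 266259
Σ Rᵢ = 0 + 19 + 48 + 67 + 117 + 123 = 374
N̂ = 266259 / 374 ≈ 711.9 → 712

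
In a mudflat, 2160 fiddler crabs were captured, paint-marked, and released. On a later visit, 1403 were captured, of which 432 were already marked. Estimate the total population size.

N = 7015

Lincoln-Petersen assumes M/N = R/C, so N = M·C / R.
N = (2160 × 1403) / 432 = 3030480 / 432 = 7015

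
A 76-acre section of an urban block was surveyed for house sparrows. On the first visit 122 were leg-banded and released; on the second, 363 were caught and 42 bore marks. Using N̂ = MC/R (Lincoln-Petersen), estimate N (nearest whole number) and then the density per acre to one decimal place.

N̂ = 122·363/42 = 44286/42 ≈ 1054.4 → 1054
Density = N̂ / area = 1054 / 76 ≈ 13.87 → 13.9 per acre

density ≈ 13.9 house sparrows per acre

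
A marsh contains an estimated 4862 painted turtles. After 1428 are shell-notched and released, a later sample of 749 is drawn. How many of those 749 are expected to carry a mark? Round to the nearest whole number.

Expected recaptures E[R] = M·C / N.
E[R] = 1428 × 749 / 4862 = 1069572 / 4862 ≈ 220.0 → 220

expected recaptures ≈ 220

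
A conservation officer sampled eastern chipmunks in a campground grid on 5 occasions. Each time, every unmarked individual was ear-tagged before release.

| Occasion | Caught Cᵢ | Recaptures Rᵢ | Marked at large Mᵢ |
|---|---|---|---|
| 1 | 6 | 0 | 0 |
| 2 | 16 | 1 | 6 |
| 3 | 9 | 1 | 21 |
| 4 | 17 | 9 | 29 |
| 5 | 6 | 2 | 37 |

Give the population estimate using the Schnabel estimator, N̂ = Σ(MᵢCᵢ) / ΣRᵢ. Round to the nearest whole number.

Σ MᵢCᵢ = 0·6 + 6·16 + 21·9 + 29·17 + 37·6 = 0 + 96 + 189 + 493 + 222 = 1000
Σ Rᵢ = 0 + 1 + 1 + 9 + 2 = 13
N̂ = 1000 / 13 ≈ 76.9 → 77

N ≈ 77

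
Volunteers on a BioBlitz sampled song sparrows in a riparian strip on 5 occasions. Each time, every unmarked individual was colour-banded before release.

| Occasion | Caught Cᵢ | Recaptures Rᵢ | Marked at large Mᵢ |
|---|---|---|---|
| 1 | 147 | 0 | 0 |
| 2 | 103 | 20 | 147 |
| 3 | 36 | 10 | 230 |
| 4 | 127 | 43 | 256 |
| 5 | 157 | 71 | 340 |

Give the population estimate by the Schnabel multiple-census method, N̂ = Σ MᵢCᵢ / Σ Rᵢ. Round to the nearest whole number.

Σ MᵢCᵢ = 0·147 + 147·103 + 230·36 + 256·127 + 340·157 = 0 + 15141 + 8280 + 32512 + 53380 = 109313
Σ Rᵢ = 0 + 20 + 10 + 43 + 71 = 144
N̂ = 109313 / 144 ≈ 759.1 → 759

N ≈ 759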